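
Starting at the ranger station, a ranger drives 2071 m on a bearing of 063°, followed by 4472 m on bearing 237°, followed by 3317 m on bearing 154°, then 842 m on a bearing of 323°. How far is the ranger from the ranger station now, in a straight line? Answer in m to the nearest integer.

3923 m

Leg 1 (063°, 2071 m): east 2071 sin 63° = 1845.27, north 2071 cos 63° = 940.21
Leg 2 (237°, 4472 m): east 4472 sin 237° = -3750.53, north 4472 cos 237° = -2435.63
Leg 3 (154°, 3317 m): east 3317 sin 154° = 1454.08, north 3317 cos 154° = -2981.30
Leg 4 (323°, 842 m): east 842 sin 323° = -506.73, north 842 cos 323° = 672.45
Net: -957.91 east, -3804.26 north. Distance = √((-957.91)² + (-3804.26)²) = 3923.008 m.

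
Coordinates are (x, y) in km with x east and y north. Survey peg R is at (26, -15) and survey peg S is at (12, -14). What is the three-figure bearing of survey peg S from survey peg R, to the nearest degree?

Δeast = 12 − 26 = -14.00; Δnorth = -14 − -15 = 1.00.
Bearing = atan2(Δeast, Δnorth) mod 360° = 274.09° ≈ 274°.

274°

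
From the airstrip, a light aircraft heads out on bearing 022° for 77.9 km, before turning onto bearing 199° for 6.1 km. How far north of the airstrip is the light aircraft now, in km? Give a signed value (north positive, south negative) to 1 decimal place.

66.5 km

Leg 1 (022°, 77.9 km): east 77.9 sin 22° = 29.18, north 77.9 cos 22° = 72.23
Leg 2 (199°, 6.1 km): east 6.1 sin 199° = -1.99, north 6.1 cos 199° = -5.77
Net north component: 66.46 km.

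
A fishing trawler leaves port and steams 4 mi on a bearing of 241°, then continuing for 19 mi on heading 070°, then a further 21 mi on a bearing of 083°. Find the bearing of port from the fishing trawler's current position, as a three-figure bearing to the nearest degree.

259°

Leg 1 (241°, 4 mi): east 4 sin 241° = -3.50, north 4 cos 241° = -1.94
Leg 2 (070°, 19 mi): east 19 sin 70° = 17.85, north 19 cos 70° = 6.50
Leg 3 (083°, 21 mi): east 21 sin 83° = 20.84, north 21 cos 83° = 2.56
Net displacement: 35.20 east, 7.12 north. Direction back to start is (-35.20, -7.12): bearing = atan2(-35.20, -7.12) mod 360° = 258.57° ≈ 259°.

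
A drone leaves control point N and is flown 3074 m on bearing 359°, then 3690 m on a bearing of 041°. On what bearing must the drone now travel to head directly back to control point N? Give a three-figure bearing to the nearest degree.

Leg 1 (359°, 3074 m): east 3074 sin 359° = -53.65, north 3074 cos 359° = 3073.53
Leg 2 (041°, 3690 m): east 3690 sin 41° = 2420.86, north 3690 cos 41° = 2784.88
Net displacement: 2367.21 east, 5858.41 north. Direction back to start is (-2367.21, -5858.41): bearing = atan2(-2367.21, -5858.41) mod 360° = 202.00° ≈ 202°.

202°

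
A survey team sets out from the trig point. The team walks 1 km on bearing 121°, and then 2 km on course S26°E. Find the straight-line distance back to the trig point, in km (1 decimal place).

Leg 1 (121°, 1 km): east 1 sin 121° = 0.86, north 1 cos 121° = -0.52
Leg 2 (S26°E, 2 km): east 2 sin 154° = 0.88, north 2 cos 154° = -1.80
Net: 1.73 east, -2.31 north. Distance = √((1.73)² + (-2.31)²) = 2.890 km.

2.9 km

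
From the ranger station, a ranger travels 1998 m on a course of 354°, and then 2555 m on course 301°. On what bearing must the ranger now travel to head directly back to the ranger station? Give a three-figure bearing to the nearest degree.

144°

Leg 1 (354°, 1998 m): east 1998 sin 354° = -208.85, north 1998 cos 354° = 1987.05
Leg 2 (301°, 2555 m): east 2555 sin 301° = -2190.06, north 2555 cos 301° = 1315.92
Net displacement: -2398.91 east, 3302.98 north. Direction back to start is (2398.91, -3302.98): bearing = atan2(2398.91, -3302.98) mod 360° = 144.01° ≈ 144°.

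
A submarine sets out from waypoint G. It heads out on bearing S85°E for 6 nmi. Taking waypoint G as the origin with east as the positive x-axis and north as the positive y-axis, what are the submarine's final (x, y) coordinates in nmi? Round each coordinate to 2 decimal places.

Leg 1 (S85°E, 6 nmi): east 6 sin 95° = 5.98, north 6 cos 95° = -0.52
Summing: 5.98 nmi east, -0.52 nmi north → (5.98, -0.52).

(5.98, -0.52)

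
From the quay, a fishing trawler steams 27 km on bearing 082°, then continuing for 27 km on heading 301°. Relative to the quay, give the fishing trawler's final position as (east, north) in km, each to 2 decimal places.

(3.59, 17.66)

Leg 1 (082°, 27 km): east 27 sin 82° = 26.74, north 27 cos 82° = 3.76
Leg 2 (301°, 27 km): east 27 sin 301° = -23.14, north 27 cos 301° = 13.91
Summing: 3.59 km east, 17.66 km north → (3.59, 17.66).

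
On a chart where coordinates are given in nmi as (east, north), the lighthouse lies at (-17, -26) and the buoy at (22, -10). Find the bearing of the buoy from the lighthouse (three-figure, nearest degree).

068°

Δeast = 22 − -17 = 39.00; Δnorth = -10 − -26 = 16.00.
Bearing = atan2(Δeast, Δnorth) mod 360° = 67.69° ≈ 068°.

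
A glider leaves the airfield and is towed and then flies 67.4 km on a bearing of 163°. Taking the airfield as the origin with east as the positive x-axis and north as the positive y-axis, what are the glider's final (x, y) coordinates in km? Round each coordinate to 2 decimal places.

(19.71, -64.45)

Leg 1 (163°, 67.4 km): east 67.4 sin 163° = 19.71, north 67.4 cos 163° = -64.45
Summing: 19.71 km east, -64.45 km north → (19.71, -64.45).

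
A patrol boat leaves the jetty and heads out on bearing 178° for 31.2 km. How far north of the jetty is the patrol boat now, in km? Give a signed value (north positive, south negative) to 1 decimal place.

-31.2 km

Leg 1 (178°, 31.2 km): east 31.2 sin 178° = 1.09, north 31.2 cos 178° = -31.18
Net north component: -31.18 km.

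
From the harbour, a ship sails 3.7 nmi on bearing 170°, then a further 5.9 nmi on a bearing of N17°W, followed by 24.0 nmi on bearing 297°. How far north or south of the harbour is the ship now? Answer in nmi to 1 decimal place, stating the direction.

12.9 nmi north

Leg 1 (170°, 3.7 nmi): east 3.7 sin 170° = 0.64, north 3.7 cos 170° = -3.64
Leg 2 (N17°W, 5.9 nmi): east 5.9 sin 343° = -1.72, north 5.9 cos 343° = 5.64
Leg 3 (297°, 24.0 nmi): east 24.0 sin 297° = -21.38, north 24.0 cos 297° = 10.90
Net north component: 12.89 nmi.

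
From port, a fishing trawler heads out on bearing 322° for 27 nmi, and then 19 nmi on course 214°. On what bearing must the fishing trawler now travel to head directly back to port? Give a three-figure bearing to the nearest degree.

101°

Leg 1 (322°, 27 nmi): east 27 sin 322° = -16.62, north 27 cos 322° = 21.28
Leg 2 (214°, 19 nmi): east 19 sin 214° = -10.62, north 19 cos 214° = -15.75
Net displacement: -27.25 east, 5.52 north. Direction back to start is (27.25, -5.52): bearing = atan2(27.25, -5.52) mod 360° = 101.46° ≈ 101°.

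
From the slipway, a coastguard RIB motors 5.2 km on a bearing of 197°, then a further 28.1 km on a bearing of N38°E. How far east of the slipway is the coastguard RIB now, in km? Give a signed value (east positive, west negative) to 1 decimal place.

15.8 km

Leg 1 (197°, 5.2 km): east 5.2 sin 197° = -1.52, north 5.2 cos 197° = -4.97
Leg 2 (N38°E, 28.1 km): east 28.1 sin 38° = 17.30, north 28.1 cos 38° = 22.14
Net east component: 15.78 km.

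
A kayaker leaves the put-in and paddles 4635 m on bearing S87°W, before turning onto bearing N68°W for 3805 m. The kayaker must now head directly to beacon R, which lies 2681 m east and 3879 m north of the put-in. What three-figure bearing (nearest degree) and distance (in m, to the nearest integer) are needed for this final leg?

076°, 11168 m

Leg 1 (S87°W, 4635 m): east 4635 sin 267° = -4628.65, north 4635 cos 267° = -242.58
Leg 2 (N68°W, 3805 m): east 3805 sin 292° = -3527.93, north 3805 cos 292° = 1425.38
Current position: (-8156.58, 1182.80). Target: (2681, 3879). Remaining: Δeast = 10837.58, Δnorth = 2696.20.
Bearing = atan2(10837.58, 2696.20) mod 360° = 76.03°; distance = √((10837.58)² + (2696.20)²) = 11167.931 m.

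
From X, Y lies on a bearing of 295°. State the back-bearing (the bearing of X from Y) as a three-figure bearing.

115°

Back-bearing = 295° − 180° = 115°.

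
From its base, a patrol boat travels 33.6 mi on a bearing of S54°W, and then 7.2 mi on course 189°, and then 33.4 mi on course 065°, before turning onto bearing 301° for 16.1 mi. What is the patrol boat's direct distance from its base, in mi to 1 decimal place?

Leg 1 (S54°W, 33.6 mi): east 33.6 sin 234° = -27.18, north 33.6 cos 234° = -19.75
Leg 2 (189°, 7.2 mi): east 7.2 sin 189° = -1.13, north 7.2 cos 189° = -7.11
Leg 3 (065°, 33.4 mi): east 33.4 sin 65° = 30.27, north 33.4 cos 65° = 14.12
Leg 4 (301°, 16.1 mi): east 16.1 sin 301° = -13.80, north 16.1 cos 301° = 8.29
Net: -11.84 east, -4.45 north. Distance = √((-11.84)² + (-4.45)²) = 12.649 mi.

12.6 mi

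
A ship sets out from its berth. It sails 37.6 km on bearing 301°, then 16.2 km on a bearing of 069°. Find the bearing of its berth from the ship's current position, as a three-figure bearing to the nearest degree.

Leg 1 (301°, 37.6 km): east 37.6 sin 301° = -32.23, north 37.6 cos 301° = 19.37
Leg 2 (069°, 16.2 km): east 16.2 sin 69° = 15.12, north 16.2 cos 69° = 5.81
Net displacement: -17.11 east, 25.17 north. Direction back to start is (17.11, -25.17): bearing = atan2(17.11, -25.17) mod 360° = 145.80° ≈ 146°.

146°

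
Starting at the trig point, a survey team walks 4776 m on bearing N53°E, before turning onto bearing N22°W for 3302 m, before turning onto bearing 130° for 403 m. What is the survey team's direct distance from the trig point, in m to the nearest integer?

6368 m

Leg 1 (N53°E, 4776 m): east 4776 sin 53° = 3814.28, north 4776 cos 53° = 2874.27
Leg 2 (N22°W, 3302 m): east 3302 sin 338° = -1236.95, north 3302 cos 338° = 3061.56
Leg 3 (130°, 403 m): east 403 sin 130° = 308.72, north 403 cos 130° = -259.04
Net: 2886.05 east, 5676.79 north. Distance = √((2886.05)² + (5676.79)²) = 6368.295 m.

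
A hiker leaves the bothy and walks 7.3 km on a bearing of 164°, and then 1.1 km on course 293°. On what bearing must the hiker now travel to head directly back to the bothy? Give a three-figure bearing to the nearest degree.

Leg 1 (164°, 7.3 km): east 7.3 sin 164° = 2.01, north 7.3 cos 164° = -7.02
Leg 2 (293°, 1.1 km): east 1.1 sin 293° = -1.01, north 1.1 cos 293° = 0.43
Net displacement: 1.00 east, -6.59 north. Direction back to start is (-1.00, 6.59): bearing = atan2(-1.00, 6.59) mod 360° = 351.37° ≈ 351°.

351°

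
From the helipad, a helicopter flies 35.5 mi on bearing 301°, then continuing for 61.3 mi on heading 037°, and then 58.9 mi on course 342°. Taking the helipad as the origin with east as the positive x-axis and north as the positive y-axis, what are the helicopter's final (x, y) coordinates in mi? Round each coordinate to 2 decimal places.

(-11.74, 123.26)

Leg 1 (301°, 35.5 mi): east 35.5 sin 301° = -30.43, north 35.5 cos 301° = 18.28
Leg 2 (037°, 61.3 mi): east 61.3 sin 37° = 36.89, north 61.3 cos 37° = 48.96
Leg 3 (342°, 58.9 mi): east 58.9 sin 342° = -18.20, north 58.9 cos 342° = 56.02
Summing: -11.74 mi east, 123.26 mi north → (-11.74, 123.26).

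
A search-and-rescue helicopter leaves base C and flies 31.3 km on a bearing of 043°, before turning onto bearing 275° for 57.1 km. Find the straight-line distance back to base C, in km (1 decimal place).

45.2 km

Leg 1 (043°, 31.3 km): east 31.3 sin 43° = 21.35, north 31.3 cos 43° = 22.89
Leg 2 (275°, 57.1 km): east 57.1 sin 275° = -56.88, north 57.1 cos 275° = 4.98
Net: -35.54 east, 27.87 north. Distance = √((-35.54)² + (27.87)²) = 45.160 km.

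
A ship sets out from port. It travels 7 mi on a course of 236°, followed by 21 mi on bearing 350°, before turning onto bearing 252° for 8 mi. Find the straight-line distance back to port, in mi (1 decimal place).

22.3 mi

Leg 1 (236°, 7 mi): east 7 sin 236° = -5.80, north 7 cos 236° = -3.91
Leg 2 (350°, 21 mi): east 21 sin 350° = -3.65, north 21 cos 350° = 20.68
Leg 3 (252°, 8 mi): east 8 sin 252° = -7.61, north 8 cos 252° = -2.47
Net: -17.06 east, 14.29 north. Distance = √((-17.06)² + (14.29)²) = 22.256 mi.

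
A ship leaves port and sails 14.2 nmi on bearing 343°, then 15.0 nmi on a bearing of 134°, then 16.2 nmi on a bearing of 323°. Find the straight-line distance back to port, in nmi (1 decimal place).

16.4 nmi

Leg 1 (343°, 14.2 nmi): east 14.2 sin 343° = -4.15, north 14.2 cos 343° = 13.58
Leg 2 (134°, 15.0 nmi): east 15.0 sin 134° = 10.79, north 15.0 cos 134° = -10.42
Leg 3 (323°, 16.2 nmi): east 16.2 sin 323° = -9.75, north 16.2 cos 323° = 12.94
Net: -3.11 east, 16.10 north. Distance = √((-3.11)² + (16.10)²) = 16.395 nmi.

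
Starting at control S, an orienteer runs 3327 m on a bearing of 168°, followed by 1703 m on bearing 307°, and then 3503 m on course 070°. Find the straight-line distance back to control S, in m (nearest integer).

Leg 1 (168°, 3327 m): east 3327 sin 168° = 691.72, north 3327 cos 168° = -3254.30
Leg 2 (307°, 1703 m): east 1703 sin 307° = -1360.08, north 1703 cos 307° = 1024.89
Leg 3 (070°, 3503 m): east 3503 sin 70° = 3291.74, north 3503 cos 70° = 1198.10
Net: 2623.39 east, -1031.31 north. Distance = √((2623.39)² + (-1031.31)²) = 2818.824 m.

2819 m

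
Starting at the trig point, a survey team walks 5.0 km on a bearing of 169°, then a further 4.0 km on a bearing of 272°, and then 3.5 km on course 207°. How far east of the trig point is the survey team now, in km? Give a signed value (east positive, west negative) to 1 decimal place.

-4.6 km

Leg 1 (169°, 5.0 km): east 5.0 sin 169° = 0.95, north 5.0 cos 169° = -4.91
Leg 2 (272°, 4.0 km): east 4.0 sin 272° = -4.00, north 4.0 cos 272° = 0.14
Leg 3 (207°, 3.5 km): east 3.5 sin 207° = -1.59, north 3.5 cos 207° = -3.12
Net east component: -4.63 km.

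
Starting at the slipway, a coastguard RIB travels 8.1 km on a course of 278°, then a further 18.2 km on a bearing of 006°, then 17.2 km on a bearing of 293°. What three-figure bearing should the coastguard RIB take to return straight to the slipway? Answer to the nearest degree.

140°

Leg 1 (278°, 8.1 km): east 8.1 sin 278° = -8.02, north 8.1 cos 278° = 1.13
Leg 2 (006°, 18.2 km): east 18.2 sin 6° = 1.90, north 18.2 cos 6° = 18.10
Leg 3 (293°, 17.2 km): east 17.2 sin 293° = -15.83, north 17.2 cos 293° = 6.72
Net displacement: -21.95 east, 25.95 north. Direction back to start is (21.95, -25.95): bearing = atan2(21.95, -25.95) mod 360° = 139.77° ≈ 140°.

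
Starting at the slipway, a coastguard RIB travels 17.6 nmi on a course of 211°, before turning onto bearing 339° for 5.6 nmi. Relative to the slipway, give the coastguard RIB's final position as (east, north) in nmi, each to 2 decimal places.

Leg 1 (211°, 17.6 nmi): east 17.6 sin 211° = -9.06, north 17.6 cos 211° = -15.09
Leg 2 (339°, 5.6 nmi): east 5.6 sin 339° = -2.01, north 5.6 cos 339° = 5.23
Summing: -11.07 nmi east, -9.86 nmi north → (-11.07, -9.86).

(-11.07, -9.86)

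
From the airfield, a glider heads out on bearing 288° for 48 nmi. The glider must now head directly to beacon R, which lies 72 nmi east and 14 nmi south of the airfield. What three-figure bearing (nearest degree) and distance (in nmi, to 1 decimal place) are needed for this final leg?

104°, 121.1 nmi

Leg 1 (288°, 48 nmi): east 48 sin 288° = -45.65, north 48 cos 288° = 14.83
Current position: (-45.65, 14.83). Target: (72, -14). Remaining: Δeast = 117.65, Δnorth = -28.83.
Bearing = atan2(117.65, -28.83) mod 360° = 103.77°; distance = √((117.65)² + (-28.83)²) = 121.132 nmi.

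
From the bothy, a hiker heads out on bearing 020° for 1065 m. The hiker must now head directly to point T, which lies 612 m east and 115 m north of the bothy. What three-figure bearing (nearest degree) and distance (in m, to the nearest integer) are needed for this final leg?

164°, 920 m

Leg 1 (020°, 1065 m): east 1065 sin 20° = 364.25, north 1065 cos 20° = 1000.77
Current position: (364.25, 1000.77). Target: (612, 115). Remaining: Δeast = 247.75, Δnorth = -885.77.
Bearing = atan2(247.75, -885.77) mod 360° = 164.37°; distance = √((247.75)² + (-885.77)²) = 919.768 m.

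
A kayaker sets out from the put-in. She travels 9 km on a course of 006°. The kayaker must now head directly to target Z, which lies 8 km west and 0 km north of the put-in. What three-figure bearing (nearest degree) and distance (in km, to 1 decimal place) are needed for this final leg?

Leg 1 (006°, 9 km): east 9 sin 6° = 0.94, north 9 cos 6° = 8.95
Current position: (0.94, 8.95). Target: (-8, 0). Remaining: Δeast = -8.94, Δnorth = -8.95.
Bearing = atan2(-8.94, -8.95) mod 360° = 224.97°; distance = √((-8.94)² + (-8.95)²) = 12.651 km.

225°, 12.7 km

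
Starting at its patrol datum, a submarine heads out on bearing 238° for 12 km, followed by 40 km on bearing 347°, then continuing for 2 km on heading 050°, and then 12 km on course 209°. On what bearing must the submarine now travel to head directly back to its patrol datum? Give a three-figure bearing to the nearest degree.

Leg 1 (238°, 12 km): east 12 sin 238° = -10.18, north 12 cos 238° = -6.36
Leg 2 (347°, 40 km): east 40 sin 347° = -9.00, north 40 cos 347° = 38.97
Leg 3 (050°, 2 km): east 2 sin 50° = 1.53, north 2 cos 50° = 1.29
Leg 4 (209°, 12 km): east 12 sin 209° = -5.82, north 12 cos 209° = -10.50
Net displacement: -23.46 east, 23.41 north. Direction back to start is (23.46, -23.41): bearing = atan2(23.46, -23.41) mod 360° = 134.93° ≈ 135°.

135°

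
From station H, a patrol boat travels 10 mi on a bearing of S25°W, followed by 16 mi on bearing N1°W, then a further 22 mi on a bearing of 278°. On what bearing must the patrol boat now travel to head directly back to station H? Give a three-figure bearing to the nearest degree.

111°

Leg 1 (S25°W, 10 mi): east 10 sin 205° = -4.23, north 10 cos 205° = -9.06
Leg 2 (N1°W, 16 mi): east 16 sin 359° = -0.28, north 16 cos 359° = 16.00
Leg 3 (278°, 22 mi): east 22 sin 278° = -21.79, north 22 cos 278° = 3.06
Net displacement: -26.29 east, 10.00 north. Direction back to start is (26.29, -10.00): bearing = atan2(26.29, -10.00) mod 360° = 110.82° ≈ 111°.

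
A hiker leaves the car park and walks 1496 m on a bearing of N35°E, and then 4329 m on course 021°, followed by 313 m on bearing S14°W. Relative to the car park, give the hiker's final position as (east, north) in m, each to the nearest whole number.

Leg 1 (N35°E, 1496 m): east 1496 sin 35° = 858.07, north 1496 cos 35° = 1225.45
Leg 2 (021°, 4329 m): east 4329 sin 21° = 1551.37, north 4329 cos 21° = 4041.47
Leg 3 (S14°W, 313 m): east 313 sin 194° = -75.72, north 313 cos 194° = -303.70
Summing: 2333.72 m east, 4963.22 m north → (2334, 4963).

(2334, 4963)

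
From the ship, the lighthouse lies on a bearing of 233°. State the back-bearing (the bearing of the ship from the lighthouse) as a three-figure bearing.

053°

Back-bearing = 233° − 180° = 053°.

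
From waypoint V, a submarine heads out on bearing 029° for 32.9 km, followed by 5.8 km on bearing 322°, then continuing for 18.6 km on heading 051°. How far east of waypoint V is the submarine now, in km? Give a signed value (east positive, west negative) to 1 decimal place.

Leg 1 (029°, 32.9 km): east 32.9 sin 29° = 15.95, north 32.9 cos 29° = 28.77
Leg 2 (322°, 5.8 km): east 5.8 sin 322° = -3.57, north 5.8 cos 322° = 4.57
Leg 3 (051°, 18.6 km): east 18.6 sin 51° = 14.45, north 18.6 cos 51° = 11.71
Net east component: 26.83 km.

26.8 km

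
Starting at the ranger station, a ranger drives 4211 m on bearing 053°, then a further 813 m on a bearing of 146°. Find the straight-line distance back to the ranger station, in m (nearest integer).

Leg 1 (053°, 4211 m): east 4211 sin 53° = 3363.05, north 4211 cos 53° = 2534.24
Leg 2 (146°, 813 m): east 813 sin 146° = 454.62, north 813 cos 146° = -674.01
Net: 3817.68 east, 1860.24 north. Distance = √((3817.68)² + (1860.24)²) = 4246.780 m.

4247 m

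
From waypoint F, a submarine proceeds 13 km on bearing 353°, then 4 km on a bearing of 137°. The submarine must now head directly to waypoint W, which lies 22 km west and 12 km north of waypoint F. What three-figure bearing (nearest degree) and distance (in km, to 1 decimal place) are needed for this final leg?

275°, 23.2 km

Leg 1 (353°, 13 km): east 13 sin 353° = -1.58, north 13 cos 353° = 12.90
Leg 2 (137°, 4 km): east 4 sin 137° = 2.73, north 4 cos 137° = -2.93
Current position: (1.14, 9.98). Target: (-22, 12). Remaining: Δeast = -23.14, Δnorth = 2.02.
Bearing = atan2(-23.14, 2.02) mod 360° = 274.99°; distance = √((-23.14)² + (2.02)²) = 23.232 km.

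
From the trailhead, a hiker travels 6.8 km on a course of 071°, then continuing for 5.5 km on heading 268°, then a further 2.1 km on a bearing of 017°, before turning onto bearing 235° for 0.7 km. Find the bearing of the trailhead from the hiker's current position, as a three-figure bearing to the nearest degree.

Leg 1 (071°, 6.8 km): east 6.8 sin 71° = 6.43, north 6.8 cos 71° = 2.21
Leg 2 (268°, 5.5 km): east 5.5 sin 268° = -5.50, north 5.5 cos 268° = -0.19
Leg 3 (017°, 2.1 km): east 2.1 sin 17° = 0.61, north 2.1 cos 17° = 2.01
Leg 4 (235°, 0.7 km): east 0.7 sin 235° = -0.57, north 0.7 cos 235° = -0.40
Net displacement: 0.97 east, 3.63 north. Direction back to start is (-0.97, -3.63): bearing = atan2(-0.97, -3.63) mod 360° = 195.02° ≈ 195°.

195°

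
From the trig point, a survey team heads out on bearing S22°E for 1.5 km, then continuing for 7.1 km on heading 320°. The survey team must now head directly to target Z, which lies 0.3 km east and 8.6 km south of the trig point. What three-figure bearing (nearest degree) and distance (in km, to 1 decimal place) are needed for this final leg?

Leg 1 (S22°E, 1.5 km): east 1.5 sin 158° = 0.56, north 1.5 cos 158° = -1.39
Leg 2 (320°, 7.1 km): east 7.1 sin 320° = -4.56, north 7.1 cos 320° = 5.44
Current position: (-4.00, 4.05). Target: (0.3, -8.6). Remaining: Δeast = 4.30, Δnorth = -12.65.
Bearing = atan2(4.30, -12.65) mod 360° = 161.22°; distance = √((4.30)² + (-12.65)²) = 13.360 km.

161°, 13.4 km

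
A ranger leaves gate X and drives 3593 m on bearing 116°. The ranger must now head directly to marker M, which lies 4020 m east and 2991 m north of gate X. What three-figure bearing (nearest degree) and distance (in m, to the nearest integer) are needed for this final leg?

010°, 4634 m

Leg 1 (116°, 3593 m): east 3593 sin 116° = 3229.37, north 3593 cos 116° = -1575.07
Current position: (3229.37, -1575.07). Target: (4020, 2991). Remaining: Δeast = 790.63, Δnorth = 4566.07.
Bearing = atan2(790.63, 4566.07) mod 360° = 9.82°; distance = √((790.63)² + (4566.07)²) = 4634.013 m.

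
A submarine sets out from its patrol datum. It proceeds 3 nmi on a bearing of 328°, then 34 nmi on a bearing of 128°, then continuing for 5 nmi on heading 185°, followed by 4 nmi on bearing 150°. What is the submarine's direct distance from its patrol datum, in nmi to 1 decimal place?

Leg 1 (328°, 3 nmi): east 3 sin 328° = -1.59, north 3 cos 328° = 2.54
Leg 2 (128°, 34 nmi): east 34 sin 128° = 26.79, north 34 cos 128° = -20.93
Leg 3 (185°, 5 nmi): east 5 sin 185° = -0.44, north 5 cos 185° = -4.98
Leg 4 (150°, 4 nmi): east 4 sin 150° = 2.00, north 4 cos 150° = -3.46
Net: 26.77 east, -26.83 north. Distance = √((26.77)² + (-26.83)²) = 37.901 nmi.

37.9 nmi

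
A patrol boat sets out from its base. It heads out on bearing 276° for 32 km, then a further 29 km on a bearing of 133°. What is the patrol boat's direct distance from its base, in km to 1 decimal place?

19.6 km

Leg 1 (276°, 32 km): east 32 sin 276° = -31.82, north 32 cos 276° = 3.34
Leg 2 (133°, 29 km): east 29 sin 133° = 21.21, north 29 cos 133° = -19.78
Net: -10.62 east, -16.43 north. Distance = √((-10.62)² + (-16.43)²) = 19.564 km.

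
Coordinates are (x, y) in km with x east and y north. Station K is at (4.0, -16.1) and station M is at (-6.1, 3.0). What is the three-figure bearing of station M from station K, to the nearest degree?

Δeast = -6.1 − 4.0 = -10.10; Δnorth = 3.0 − -16.1 = 19.10.
Bearing = atan2(Δeast, Δnorth) mod 360° = 332.13° ≈ 332°.

332°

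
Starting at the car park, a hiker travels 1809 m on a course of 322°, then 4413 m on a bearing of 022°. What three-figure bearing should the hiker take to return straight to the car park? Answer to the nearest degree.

Leg 1 (322°, 1809 m): east 1809 sin 322° = -1113.73, north 1809 cos 322° = 1425.51
Leg 2 (022°, 4413 m): east 4413 sin 22° = 1653.14, north 4413 cos 22° = 4091.66
Net displacement: 539.41 east, 5517.17 north. Direction back to start is (-539.41, -5517.17): bearing = atan2(-539.41, -5517.17) mod 360° = 185.58° ≈ 186°.

186°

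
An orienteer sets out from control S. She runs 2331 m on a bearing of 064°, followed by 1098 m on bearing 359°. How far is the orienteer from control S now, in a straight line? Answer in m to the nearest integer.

Leg 1 (064°, 2331 m): east 2331 sin 64° = 2095.09, north 2331 cos 64° = 1021.84
Leg 2 (359°, 1098 m): east 1098 sin 359° = -19.16, north 1098 cos 359° = 1097.83
Net: 2075.93 east, 2119.68 north. Distance = √((2075.93)² + (2119.68)²) = 2966.900 m.

2967 m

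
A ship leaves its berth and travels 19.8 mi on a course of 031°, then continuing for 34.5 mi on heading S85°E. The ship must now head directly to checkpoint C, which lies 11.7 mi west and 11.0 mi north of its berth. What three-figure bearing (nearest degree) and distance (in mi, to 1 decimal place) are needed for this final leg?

Leg 1 (031°, 19.8 mi): east 19.8 sin 31° = 10.20, north 19.8 cos 31° = 16.97
Leg 2 (S85°E, 34.5 mi): east 34.5 sin 95° = 34.37, north 34.5 cos 95° = -3.01
Current position: (44.57, 13.97). Target: (-11.7, 11.0). Remaining: Δeast = -56.27, Δnorth = -2.97.
Bearing = atan2(-56.27, -2.97) mod 360° = 266.98°; distance = √((-56.27)² + (-2.97)²) = 56.345 mi.

267°, 56.3 mi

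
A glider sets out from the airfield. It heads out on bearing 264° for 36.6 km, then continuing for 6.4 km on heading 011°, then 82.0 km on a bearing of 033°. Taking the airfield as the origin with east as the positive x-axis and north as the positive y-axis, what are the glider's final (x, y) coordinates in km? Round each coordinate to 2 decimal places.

(9.48, 71.23)

Leg 1 (264°, 36.6 km): east 36.6 sin 264° = -36.40, north 36.6 cos 264° = -3.83
Leg 2 (011°, 6.4 km): east 6.4 sin 11° = 1.22, north 6.4 cos 11° = 6.28
Leg 3 (033°, 82.0 km): east 82.0 sin 33° = 44.66, north 82.0 cos 33° = 68.77
Summing: 9.48 km east, 71.23 km north → (9.48, 71.23).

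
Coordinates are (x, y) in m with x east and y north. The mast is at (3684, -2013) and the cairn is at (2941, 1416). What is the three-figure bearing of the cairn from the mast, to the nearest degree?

348°

Δeast = 2941 − 3684 = -743.00; Δnorth = 1416 − -2013 = 3429.00.
Bearing = atan2(Δeast, Δnorth) mod 360° = 347.77° ≈ 348°.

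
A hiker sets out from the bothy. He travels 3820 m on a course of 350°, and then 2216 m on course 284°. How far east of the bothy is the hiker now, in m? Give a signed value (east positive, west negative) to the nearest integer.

Leg 1 (350°, 3820 m): east 3820 sin 350° = -663.34, north 3820 cos 350° = 3761.97
Leg 2 (284°, 2216 m): east 2216 sin 284° = -2150.18, north 2216 cos 284° = 536.10
Net east component: -2813.51 m.

-2814 m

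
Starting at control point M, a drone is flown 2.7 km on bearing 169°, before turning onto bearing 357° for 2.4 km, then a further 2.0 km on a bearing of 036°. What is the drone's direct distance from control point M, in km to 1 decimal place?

Leg 1 (169°, 2.7 km): east 2.7 sin 169° = 0.52, north 2.7 cos 169° = -2.65
Leg 2 (357°, 2.4 km): east 2.4 sin 357° = -0.13, north 2.4 cos 357° = 2.40
Leg 3 (036°, 2.0 km): east 2.0 sin 36° = 1.18, north 2.0 cos 36° = 1.62
Net: 1.57 east, 1.36 north. Distance = √((1.57)² + (1.36)²) = 2.076 km.

2.1 km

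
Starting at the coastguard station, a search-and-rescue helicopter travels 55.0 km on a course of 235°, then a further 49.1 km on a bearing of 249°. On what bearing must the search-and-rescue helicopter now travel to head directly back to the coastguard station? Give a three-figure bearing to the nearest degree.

062°

Leg 1 (235°, 55.0 km): east 55.0 sin 235° = -45.05, north 55.0 cos 235° = -31.55
Leg 2 (249°, 49.1 km): east 49.1 sin 249° = -45.84, north 49.1 cos 249° = -17.60
Net displacement: -90.89 east, -49.14 north. Direction back to start is (90.89, 49.14): bearing = atan2(90.89, 49.14) mod 360° = 61.60° ≈ 062°.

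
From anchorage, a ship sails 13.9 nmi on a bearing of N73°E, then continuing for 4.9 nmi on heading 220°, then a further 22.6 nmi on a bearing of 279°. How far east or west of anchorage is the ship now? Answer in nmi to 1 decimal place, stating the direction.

Leg 1 (N73°E, 13.9 nmi): east 13.9 sin 73° = 13.29, north 13.9 cos 73° = 4.06
Leg 2 (220°, 4.9 nmi): east 4.9 sin 220° = -3.15, north 4.9 cos 220° = -3.75
Leg 3 (279°, 22.6 nmi): east 22.6 sin 279° = -22.32, north 22.6 cos 279° = 3.54
Net east component: -12.18 nmi.

12.2 nmi west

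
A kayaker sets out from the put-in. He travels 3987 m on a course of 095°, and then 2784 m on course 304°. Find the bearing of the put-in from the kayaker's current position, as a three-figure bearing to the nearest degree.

Leg 1 (095°, 3987 m): east 3987 sin 95° = 3971.83, north 3987 cos 95° = -347.49
Leg 2 (304°, 2784 m): east 2784 sin 304° = -2308.04, north 2784 cos 304° = 1556.79
Net displacement: 1663.79 east, 1209.30 north. Direction back to start is (-1663.79, -1209.30): bearing = atan2(-1663.79, -1209.30) mod 360° = 233.99° ≈ 234°.

234°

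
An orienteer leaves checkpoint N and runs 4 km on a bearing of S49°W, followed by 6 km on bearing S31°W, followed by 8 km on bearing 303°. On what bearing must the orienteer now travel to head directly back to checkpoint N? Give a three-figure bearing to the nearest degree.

075°

Leg 1 (S49°W, 4 km): east 4 sin 229° = -3.02, north 4 cos 229° = -2.62
Leg 2 (S31°W, 6 km): east 6 sin 211° = -3.09, north 6 cos 211° = -5.14
Leg 3 (303°, 8 km): east 8 sin 303° = -6.71, north 8 cos 303° = 4.36
Net displacement: -12.82 east, -3.41 north. Direction back to start is (12.82, 3.41): bearing = atan2(12.82, 3.41) mod 360° = 75.10° ≈ 075°.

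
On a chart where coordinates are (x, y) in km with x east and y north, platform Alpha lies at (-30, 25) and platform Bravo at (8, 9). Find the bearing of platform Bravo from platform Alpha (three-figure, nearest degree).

113°

Δeast = 8 − -30 = 38.00; Δnorth = 9 − 25 = -16.00.
Bearing = atan2(Δeast, Δnorth) mod 360° = 112.83° ≈ 113°.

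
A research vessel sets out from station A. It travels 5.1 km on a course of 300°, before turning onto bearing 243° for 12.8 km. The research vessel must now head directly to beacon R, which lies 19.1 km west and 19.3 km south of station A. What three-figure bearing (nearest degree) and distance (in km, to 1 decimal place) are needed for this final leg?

Leg 1 (300°, 5.1 km): east 5.1 sin 300° = -4.42, north 5.1 cos 300° = 2.55
Leg 2 (243°, 12.8 km): east 12.8 sin 243° = -11.40, north 12.8 cos 243° = -5.81
Current position: (-15.82, -3.26). Target: (-19.1, -19.3). Remaining: Δeast = -3.28, Δnorth = -16.04.
Bearing = atan2(-3.28, -16.04) mod 360° = 191.55°; distance = √((-3.28)² + (-16.04)²) = 16.371 km.

192°, 16.4 km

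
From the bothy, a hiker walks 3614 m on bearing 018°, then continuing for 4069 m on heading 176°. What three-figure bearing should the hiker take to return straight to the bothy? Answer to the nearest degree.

Leg 1 (018°, 3614 m): east 3614 sin 18° = 1116.79, north 3614 cos 18° = 3437.12
Leg 2 (176°, 4069 m): east 4069 sin 176° = 283.84, north 4069 cos 176° = -4059.09
Net displacement: 1400.63 east, -621.97 north. Direction back to start is (-1400.63, 621.97): bearing = atan2(-1400.63, 621.97) mod 360° = 293.94° ≈ 294°.

294°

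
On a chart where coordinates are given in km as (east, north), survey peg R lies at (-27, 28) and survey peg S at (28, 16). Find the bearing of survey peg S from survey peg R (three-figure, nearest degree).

102°

Δeast = 28 − -27 = 55.00; Δnorth = 16 − 28 = -12.00.
Bearing = atan2(Δeast, Δnorth) mod 360° = 102.31° ≈ 102°.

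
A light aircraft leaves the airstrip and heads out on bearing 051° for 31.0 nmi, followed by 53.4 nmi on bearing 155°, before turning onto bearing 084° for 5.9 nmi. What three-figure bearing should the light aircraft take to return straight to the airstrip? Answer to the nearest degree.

Leg 1 (051°, 31.0 nmi): east 31.0 sin 51° = 24.09, north 31.0 cos 51° = 19.51
Leg 2 (155°, 53.4 nmi): east 53.4 sin 155° = 22.57, north 53.4 cos 155° = -48.40
Leg 3 (084°, 5.9 nmi): east 5.9 sin 84° = 5.87, north 5.9 cos 84° = 0.62
Net displacement: 52.53 east, -28.27 north. Direction back to start is (-52.53, 28.27): bearing = atan2(-52.53, 28.27) mod 360° = 298.29° ≈ 298°.

298°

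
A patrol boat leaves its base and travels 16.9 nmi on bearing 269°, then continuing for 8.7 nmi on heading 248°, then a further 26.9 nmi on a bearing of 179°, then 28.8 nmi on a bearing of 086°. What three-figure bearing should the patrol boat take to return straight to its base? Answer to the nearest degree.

352°

Leg 1 (269°, 16.9 nmi): east 16.9 sin 269° = -16.90, north 16.9 cos 269° = -0.29
Leg 2 (248°, 8.7 nmi): east 8.7 sin 248° = -8.07, north 8.7 cos 248° = -3.26
Leg 3 (179°, 26.9 nmi): east 26.9 sin 179° = 0.47, north 26.9 cos 179° = -26.90
Leg 4 (086°, 28.8 nmi): east 28.8 sin 86° = 28.73, north 28.8 cos 86° = 2.01
Net displacement: 4.24 east, -28.44 north. Direction back to start is (-4.24, 28.44): bearing = atan2(-4.24, 28.44) mod 360° = 351.53° ≈ 352°.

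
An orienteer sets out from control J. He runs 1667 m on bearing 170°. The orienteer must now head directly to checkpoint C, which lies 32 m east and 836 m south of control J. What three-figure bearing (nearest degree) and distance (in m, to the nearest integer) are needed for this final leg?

Leg 1 (170°, 1667 m): east 1667 sin 170° = 289.47, north 1667 cos 170° = -1641.67
Current position: (289.47, -1641.67). Target: (32, -836). Remaining: Δeast = -257.47, Δnorth = 805.67.
Bearing = atan2(-257.47, 805.67) mod 360° = 342.28°; distance = √((-257.47)² + (805.67)²) = 845.815 m.

342°, 846 m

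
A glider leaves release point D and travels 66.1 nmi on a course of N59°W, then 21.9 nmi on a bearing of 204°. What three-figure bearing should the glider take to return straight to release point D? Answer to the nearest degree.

Leg 1 (N59°W, 66.1 nmi): east 66.1 sin 301° = -56.66, north 66.1 cos 301° = 34.04
Leg 2 (204°, 21.9 nmi): east 21.9 sin 204° = -8.91, north 21.9 cos 204° = -20.01
Net displacement: -65.57 east, 14.04 north. Direction back to start is (65.57, -14.04): bearing = atan2(65.57, -14.04) mod 360° = 102.08° ≈ 102°.

102°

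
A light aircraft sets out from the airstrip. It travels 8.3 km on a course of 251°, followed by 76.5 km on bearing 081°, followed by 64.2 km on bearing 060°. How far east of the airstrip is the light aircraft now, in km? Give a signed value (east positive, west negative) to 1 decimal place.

Leg 1 (251°, 8.3 km): east 8.3 sin 251° = -7.85, north 8.3 cos 251° = -2.70
Leg 2 (081°, 76.5 km): east 76.5 sin 81° = 75.56, north 76.5 cos 81° = 11.97
Leg 3 (060°, 64.2 km): east 64.2 sin 60° = 55.60, north 64.2 cos 60° = 32.10
Net east component: 123.31 km.

123.3 km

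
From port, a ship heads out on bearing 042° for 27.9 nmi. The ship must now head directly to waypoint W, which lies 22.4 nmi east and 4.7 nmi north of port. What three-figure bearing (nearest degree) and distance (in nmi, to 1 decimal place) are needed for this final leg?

167°, 16.5 nmi

Leg 1 (042°, 27.9 nmi): east 27.9 sin 42° = 18.67, north 27.9 cos 42° = 20.73
Current position: (18.67, 20.73). Target: (22.4, 4.7). Remaining: Δeast = 3.73, Δnorth = -16.03.
Bearing = atan2(3.73, -16.03) mod 360° = 166.90°; distance = √((3.73)² + (-16.03)²) = 16.462 nmi.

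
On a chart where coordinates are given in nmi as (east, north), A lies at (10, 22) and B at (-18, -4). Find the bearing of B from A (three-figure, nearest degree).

227°

Δeast = -18 − 10 = -28.00; Δnorth = -4 − 22 = -26.00.
Bearing = atan2(Δeast, Δnorth) mod 360° = 227.12° ≈ 227°.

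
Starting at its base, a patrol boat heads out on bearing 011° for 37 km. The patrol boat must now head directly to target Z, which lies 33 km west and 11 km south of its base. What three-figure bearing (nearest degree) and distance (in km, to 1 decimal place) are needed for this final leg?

Leg 1 (011°, 37 km): east 37 sin 11° = 7.06, north 37 cos 11° = 36.32
Current position: (7.06, 36.32). Target: (-33, -11). Remaining: Δeast = -40.06, Δnorth = -47.32.
Bearing = atan2(-40.06, -47.32) mod 360° = 220.25°; distance = √((-40.06)² + (-47.32)²) = 62.000 km.

220°, 62.0 km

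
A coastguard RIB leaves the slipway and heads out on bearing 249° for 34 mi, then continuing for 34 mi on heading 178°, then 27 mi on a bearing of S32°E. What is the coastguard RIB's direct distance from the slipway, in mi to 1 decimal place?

70.9 mi

Leg 1 (249°, 34 mi): east 34 sin 249° = -31.74, north 34 cos 249° = -12.18
Leg 2 (178°, 34 mi): east 34 sin 178° = 1.19, north 34 cos 178° = -33.98
Leg 3 (S32°E, 27 mi): east 27 sin 148° = 14.31, north 27 cos 148° = -22.90
Net: -16.25 east, -69.06 north. Distance = √((-16.25)² + (-69.06)²) = 70.947 mi.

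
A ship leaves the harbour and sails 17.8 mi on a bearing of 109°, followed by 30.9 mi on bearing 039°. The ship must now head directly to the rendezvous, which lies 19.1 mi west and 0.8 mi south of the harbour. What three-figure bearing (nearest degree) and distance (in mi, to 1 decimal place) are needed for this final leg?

Leg 1 (109°, 17.8 mi): east 17.8 sin 109° = 16.83, north 17.8 cos 109° = -5.80
Leg 2 (039°, 30.9 mi): east 30.9 sin 39° = 19.45, north 30.9 cos 39° = 24.01
Current position: (36.28, 18.22). Target: (-19.1, -0.8). Remaining: Δeast = -55.38, Δnorth = -19.02.
Bearing = atan2(-55.38, -19.02) mod 360° = 251.05°; distance = √((-55.38)² + (-19.02)²) = 58.551 mi.

251°, 58.6 mi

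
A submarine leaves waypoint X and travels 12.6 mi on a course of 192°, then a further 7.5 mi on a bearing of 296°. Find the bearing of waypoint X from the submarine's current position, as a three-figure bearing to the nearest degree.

046°

Leg 1 (192°, 12.6 mi): east 12.6 sin 192° = -2.62, north 12.6 cos 192° = -12.32
Leg 2 (296°, 7.5 mi): east 7.5 sin 296° = -6.74, north 7.5 cos 296° = 3.29
Net displacement: -9.36 east, -9.04 north. Direction back to start is (9.36, 9.04): bearing = atan2(9.36, 9.04) mod 360° = 46.01° ≈ 046°.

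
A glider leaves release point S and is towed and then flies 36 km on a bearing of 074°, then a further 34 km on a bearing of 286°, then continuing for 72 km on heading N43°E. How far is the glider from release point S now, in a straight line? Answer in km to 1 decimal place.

88.2 km

Leg 1 (074°, 36 km): east 36 sin 74° = 34.61, north 36 cos 74° = 9.92
Leg 2 (286°, 34 km): east 34 sin 286° = -32.68, north 34 cos 286° = 9.37
Leg 3 (N43°E, 72 km): east 72 sin 43° = 49.10, north 72 cos 43° = 52.66
Net: 51.03 east, 71.95 north. Distance = √((51.03)² + (71.95)²) = 88.209 km.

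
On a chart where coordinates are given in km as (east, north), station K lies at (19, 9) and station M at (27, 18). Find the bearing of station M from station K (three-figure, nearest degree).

Δeast = 27 − 19 = 8.00; Δnorth = 18 − 9 = 9.00.
Bearing = atan2(Δeast, Δnorth) mod 360° = 41.63° ≈ 042°.

042°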